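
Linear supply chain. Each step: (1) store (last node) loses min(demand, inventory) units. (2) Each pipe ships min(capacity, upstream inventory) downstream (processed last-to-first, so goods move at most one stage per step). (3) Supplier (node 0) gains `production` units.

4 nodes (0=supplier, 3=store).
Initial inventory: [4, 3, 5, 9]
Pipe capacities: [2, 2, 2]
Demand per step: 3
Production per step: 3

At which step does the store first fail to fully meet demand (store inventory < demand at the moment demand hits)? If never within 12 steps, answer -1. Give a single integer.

Step 1: demand=3,sold=3 ship[2->3]=2 ship[1->2]=2 ship[0->1]=2 prod=3 -> [5 3 5 8]
Step 2: demand=3,sold=3 ship[2->3]=2 ship[1->2]=2 ship[0->1]=2 prod=3 -> [6 3 5 7]
Step 3: demand=3,sold=3 ship[2->3]=2 ship[1->2]=2 ship[0->1]=2 prod=3 -> [7 3 5 6]
Step 4: demand=3,sold=3 ship[2->3]=2 ship[1->2]=2 ship[0->1]=2 prod=3 -> [8 3 5 5]
Step 5: demand=3,sold=3 ship[2->3]=2 ship[1->2]=2 ship[0->1]=2 prod=3 -> [9 3 5 4]
Step 6: demand=3,sold=3 ship[2->3]=2 ship[1->2]=2 ship[0->1]=2 prod=3 -> [10 3 5 3]
Step 7: demand=3,sold=3 ship[2->3]=2 ship[1->2]=2 ship[0->1]=2 prod=3 -> [11 3 5 2]
Step 8: demand=3,sold=2 ship[2->3]=2 ship[1->2]=2 ship[0->1]=2 prod=3 -> [12 3 5 2]
Step 9: demand=3,sold=2 ship[2->3]=2 ship[1->2]=2 ship[0->1]=2 prod=3 -> [13 3 5 2]
Step 10: demand=3,sold=2 ship[2->3]=2 ship[1->2]=2 ship[0->1]=2 prod=3 -> [14 3 5 2]
Step 11: demand=3,sold=2 ship[2->3]=2 ship[1->2]=2 ship[0->1]=2 prod=3 -> [15 3 5 2]
Step 12: demand=3,sold=2 ship[2->3]=2 ship[1->2]=2 ship[0->1]=2 prod=3 -> [16 3 5 2]
First stockout at step 8

8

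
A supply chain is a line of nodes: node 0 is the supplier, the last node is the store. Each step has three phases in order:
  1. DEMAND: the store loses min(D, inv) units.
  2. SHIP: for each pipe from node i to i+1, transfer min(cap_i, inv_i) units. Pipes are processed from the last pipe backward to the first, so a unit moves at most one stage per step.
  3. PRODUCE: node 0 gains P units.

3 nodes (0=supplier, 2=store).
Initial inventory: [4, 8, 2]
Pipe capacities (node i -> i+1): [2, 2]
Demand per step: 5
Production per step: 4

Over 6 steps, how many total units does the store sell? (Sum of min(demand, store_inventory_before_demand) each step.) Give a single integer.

Step 1: sold=2 (running total=2) -> [6 8 2]
Step 2: sold=2 (running total=4) -> [8 8 2]
Step 3: sold=2 (running total=6) -> [10 8 2]
Step 4: sold=2 (running total=8) -> [12 8 2]
Step 5: sold=2 (running total=10) -> [14 8 2]
Step 6: sold=2 (running total=12) -> [16 8 2]

Answer: 12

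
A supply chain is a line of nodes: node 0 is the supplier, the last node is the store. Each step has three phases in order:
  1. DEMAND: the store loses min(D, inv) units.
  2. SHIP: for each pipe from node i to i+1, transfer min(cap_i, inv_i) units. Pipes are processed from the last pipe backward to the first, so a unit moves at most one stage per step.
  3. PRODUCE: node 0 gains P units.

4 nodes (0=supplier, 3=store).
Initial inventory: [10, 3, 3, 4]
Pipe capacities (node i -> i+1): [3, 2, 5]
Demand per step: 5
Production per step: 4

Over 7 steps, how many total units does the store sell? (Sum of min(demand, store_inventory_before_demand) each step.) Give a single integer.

Step 1: sold=4 (running total=4) -> [11 4 2 3]
Step 2: sold=3 (running total=7) -> [12 5 2 2]
Step 3: sold=2 (running total=9) -> [13 6 2 2]
Step 4: sold=2 (running total=11) -> [14 7 2 2]
Step 5: sold=2 (running total=13) -> [15 8 2 2]
Step 6: sold=2 (running total=15) -> [16 9 2 2]
Step 7: sold=2 (running total=17) -> [17 10 2 2]

Answer: 17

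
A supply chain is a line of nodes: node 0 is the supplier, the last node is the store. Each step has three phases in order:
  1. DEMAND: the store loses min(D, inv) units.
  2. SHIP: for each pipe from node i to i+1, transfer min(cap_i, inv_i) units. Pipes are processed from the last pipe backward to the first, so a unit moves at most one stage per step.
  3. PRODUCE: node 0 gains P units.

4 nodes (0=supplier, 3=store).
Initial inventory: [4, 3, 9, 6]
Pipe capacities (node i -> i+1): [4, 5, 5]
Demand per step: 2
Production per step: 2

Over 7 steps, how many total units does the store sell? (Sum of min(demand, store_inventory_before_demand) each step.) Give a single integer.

Step 1: sold=2 (running total=2) -> [2 4 7 9]
Step 2: sold=2 (running total=4) -> [2 2 6 12]
Step 3: sold=2 (running total=6) -> [2 2 3 15]
Step 4: sold=2 (running total=8) -> [2 2 2 16]
Step 5: sold=2 (running total=10) -> [2 2 2 16]
Step 6: sold=2 (running total=12) -> [2 2 2 16]
Step 7: sold=2 (running total=14) -> [2 2 2 16]

Answer: 14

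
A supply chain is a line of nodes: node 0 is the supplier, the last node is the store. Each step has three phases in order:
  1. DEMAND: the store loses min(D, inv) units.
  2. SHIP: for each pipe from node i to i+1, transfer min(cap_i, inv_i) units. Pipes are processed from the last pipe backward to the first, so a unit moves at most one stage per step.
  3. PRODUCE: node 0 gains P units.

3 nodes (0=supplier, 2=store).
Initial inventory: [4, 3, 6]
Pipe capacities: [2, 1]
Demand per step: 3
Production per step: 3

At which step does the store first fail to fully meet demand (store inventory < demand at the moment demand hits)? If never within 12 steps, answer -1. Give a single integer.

Step 1: demand=3,sold=3 ship[1->2]=1 ship[0->1]=2 prod=3 -> [5 4 4]
Step 2: demand=3,sold=3 ship[1->2]=1 ship[0->1]=2 prod=3 -> [6 5 2]
Step 3: demand=3,sold=2 ship[1->2]=1 ship[0->1]=2 prod=3 -> [7 6 1]
Step 4: demand=3,sold=1 ship[1->2]=1 ship[0->1]=2 prod=3 -> [8 7 1]
Step 5: demand=3,sold=1 ship[1->2]=1 ship[0->1]=2 prod=3 -> [9 8 1]
Step 6: demand=3,sold=1 ship[1->2]=1 ship[0->1]=2 prod=3 -> [10 9 1]
Step 7: demand=3,sold=1 ship[1->2]=1 ship[0->1]=2 prod=3 -> [11 10 1]
Step 8: demand=3,sold=1 ship[1->2]=1 ship[0->1]=2 prod=3 -> [12 11 1]
Step 9: demand=3,sold=1 ship[1->2]=1 ship[0->1]=2 prod=3 -> [13 12 1]
Step 10: demand=3,sold=1 ship[1->2]=1 ship[0->1]=2 prod=3 -> [14 13 1]
Step 11: demand=3,sold=1 ship[1->2]=1 ship[0->1]=2 prod=3 -> [15 14 1]
Step 12: demand=3,sold=1 ship[1->2]=1 ship[0->1]=2 prod=3 -> [16 15 1]
First stockout at step 3

3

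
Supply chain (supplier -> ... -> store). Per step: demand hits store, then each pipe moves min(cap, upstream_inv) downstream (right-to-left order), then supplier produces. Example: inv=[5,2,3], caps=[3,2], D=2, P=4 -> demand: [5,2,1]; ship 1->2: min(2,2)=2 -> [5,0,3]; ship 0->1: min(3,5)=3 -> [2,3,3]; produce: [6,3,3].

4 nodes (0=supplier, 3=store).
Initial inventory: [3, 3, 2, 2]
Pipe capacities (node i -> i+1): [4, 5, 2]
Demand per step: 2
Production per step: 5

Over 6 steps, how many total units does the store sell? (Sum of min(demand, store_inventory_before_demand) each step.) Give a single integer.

Step 1: sold=2 (running total=2) -> [5 3 3 2]
Step 2: sold=2 (running total=4) -> [6 4 4 2]
Step 3: sold=2 (running total=6) -> [7 4 6 2]
Step 4: sold=2 (running total=8) -> [8 4 8 2]
Step 5: sold=2 (running total=10) -> [9 4 10 2]
Step 6: sold=2 (running total=12) -> [10 4 12 2]

Answer: 12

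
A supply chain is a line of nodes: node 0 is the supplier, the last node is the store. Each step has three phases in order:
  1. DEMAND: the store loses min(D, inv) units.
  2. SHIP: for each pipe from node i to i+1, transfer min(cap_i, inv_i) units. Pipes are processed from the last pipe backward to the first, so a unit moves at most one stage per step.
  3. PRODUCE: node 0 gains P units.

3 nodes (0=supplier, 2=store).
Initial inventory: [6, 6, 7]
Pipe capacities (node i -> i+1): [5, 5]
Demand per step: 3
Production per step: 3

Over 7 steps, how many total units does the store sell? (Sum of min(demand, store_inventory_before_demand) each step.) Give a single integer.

Step 1: sold=3 (running total=3) -> [4 6 9]
Step 2: sold=3 (running total=6) -> [3 5 11]
Step 3: sold=3 (running total=9) -> [3 3 13]
Step 4: sold=3 (running total=12) -> [3 3 13]
Step 5: sold=3 (running total=15) -> [3 3 13]
Step 6: sold=3 (running total=18) -> [3 3 13]
Step 7: sold=3 (running total=21) -> [3 3 13]

Answer: 21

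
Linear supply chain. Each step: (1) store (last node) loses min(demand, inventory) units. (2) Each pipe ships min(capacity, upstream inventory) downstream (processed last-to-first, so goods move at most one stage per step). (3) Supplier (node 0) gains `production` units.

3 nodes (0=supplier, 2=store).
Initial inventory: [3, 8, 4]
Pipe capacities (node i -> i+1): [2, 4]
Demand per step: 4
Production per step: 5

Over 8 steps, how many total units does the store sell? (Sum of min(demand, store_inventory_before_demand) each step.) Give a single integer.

Step 1: sold=4 (running total=4) -> [6 6 4]
Step 2: sold=4 (running total=8) -> [9 4 4]
Step 3: sold=4 (running total=12) -> [12 2 4]
Step 4: sold=4 (running total=16) -> [15 2 2]
Step 5: sold=2 (running total=18) -> [18 2 2]
Step 6: sold=2 (running total=20) -> [21 2 2]
Step 7: sold=2 (running total=22) -> [24 2 2]
Step 8: sold=2 (running total=24) -> [27 2 2]

Answer: 24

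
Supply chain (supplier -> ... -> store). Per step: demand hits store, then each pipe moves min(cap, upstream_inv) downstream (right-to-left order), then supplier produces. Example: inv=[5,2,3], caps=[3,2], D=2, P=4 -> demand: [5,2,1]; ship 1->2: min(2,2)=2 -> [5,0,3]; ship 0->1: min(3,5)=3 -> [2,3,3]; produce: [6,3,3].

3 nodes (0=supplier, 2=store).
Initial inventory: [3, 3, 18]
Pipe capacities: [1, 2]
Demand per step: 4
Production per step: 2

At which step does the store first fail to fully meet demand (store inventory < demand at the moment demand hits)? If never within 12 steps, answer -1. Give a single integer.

Step 1: demand=4,sold=4 ship[1->2]=2 ship[0->1]=1 prod=2 -> [4 2 16]
Step 2: demand=4,sold=4 ship[1->2]=2 ship[0->1]=1 prod=2 -> [5 1 14]
Step 3: demand=4,sold=4 ship[1->2]=1 ship[0->1]=1 prod=2 -> [6 1 11]
Step 4: demand=4,sold=4 ship[1->2]=1 ship[0->1]=1 prod=2 -> [7 1 8]
Step 5: demand=4,sold=4 ship[1->2]=1 ship[0->1]=1 prod=2 -> [8 1 5]
Step 6: demand=4,sold=4 ship[1->2]=1 ship[0->1]=1 prod=2 -> [9 1 2]
Step 7: demand=4,sold=2 ship[1->2]=1 ship[0->1]=1 prod=2 -> [10 1 1]
Step 8: demand=4,sold=1 ship[1->2]=1 ship[0->1]=1 prod=2 -> [11 1 1]
Step 9: demand=4,sold=1 ship[1->2]=1 ship[0->1]=1 prod=2 -> [12 1 1]
Step 10: demand=4,sold=1 ship[1->2]=1 ship[0->1]=1 prod=2 -> [13 1 1]
Step 11: demand=4,sold=1 ship[1->2]=1 ship[0->1]=1 prod=2 -> [14 1 1]
Step 12: demand=4,sold=1 ship[1->2]=1 ship[0->1]=1 prod=2 -> [15 1 1]
First stockout at step 7

7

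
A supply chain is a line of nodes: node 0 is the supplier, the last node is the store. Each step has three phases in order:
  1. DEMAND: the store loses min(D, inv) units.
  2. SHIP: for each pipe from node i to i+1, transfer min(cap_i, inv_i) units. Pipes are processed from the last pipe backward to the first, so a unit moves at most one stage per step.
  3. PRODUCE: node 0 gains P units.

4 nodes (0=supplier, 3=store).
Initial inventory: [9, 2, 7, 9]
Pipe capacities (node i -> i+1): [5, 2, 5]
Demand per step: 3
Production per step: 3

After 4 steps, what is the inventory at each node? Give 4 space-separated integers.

Step 1: demand=3,sold=3 ship[2->3]=5 ship[1->2]=2 ship[0->1]=5 prod=3 -> inv=[7 5 4 11]
Step 2: demand=3,sold=3 ship[2->3]=4 ship[1->2]=2 ship[0->1]=5 prod=3 -> inv=[5 8 2 12]
Step 3: demand=3,sold=3 ship[2->3]=2 ship[1->2]=2 ship[0->1]=5 prod=3 -> inv=[3 11 2 11]
Step 4: demand=3,sold=3 ship[2->3]=2 ship[1->2]=2 ship[0->1]=3 prod=3 -> inv=[3 12 2 10]

3 12 2 10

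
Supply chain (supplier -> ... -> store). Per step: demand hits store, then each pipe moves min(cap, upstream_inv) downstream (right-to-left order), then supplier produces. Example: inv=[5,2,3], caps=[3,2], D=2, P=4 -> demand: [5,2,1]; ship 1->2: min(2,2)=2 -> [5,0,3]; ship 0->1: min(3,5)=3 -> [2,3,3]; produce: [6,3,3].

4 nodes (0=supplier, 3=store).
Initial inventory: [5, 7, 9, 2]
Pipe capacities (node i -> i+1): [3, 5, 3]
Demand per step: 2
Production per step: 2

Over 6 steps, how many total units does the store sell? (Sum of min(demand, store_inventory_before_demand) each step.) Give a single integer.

Answer: 12

Derivation:
Step 1: sold=2 (running total=2) -> [4 5 11 3]
Step 2: sold=2 (running total=4) -> [3 3 13 4]
Step 3: sold=2 (running total=6) -> [2 3 13 5]
Step 4: sold=2 (running total=8) -> [2 2 13 6]
Step 5: sold=2 (running total=10) -> [2 2 12 7]
Step 6: sold=2 (running total=12) -> [2 2 11 8]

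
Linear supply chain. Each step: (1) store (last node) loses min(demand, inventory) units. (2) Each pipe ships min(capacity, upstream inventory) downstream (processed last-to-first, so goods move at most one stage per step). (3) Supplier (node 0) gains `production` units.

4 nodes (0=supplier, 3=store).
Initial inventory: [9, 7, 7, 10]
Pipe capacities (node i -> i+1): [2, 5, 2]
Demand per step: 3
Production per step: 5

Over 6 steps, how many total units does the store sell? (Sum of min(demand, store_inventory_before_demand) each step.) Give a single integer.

Step 1: sold=3 (running total=3) -> [12 4 10 9]
Step 2: sold=3 (running total=6) -> [15 2 12 8]
Step 3: sold=3 (running total=9) -> [18 2 12 7]
Step 4: sold=3 (running total=12) -> [21 2 12 6]
Step 5: sold=3 (running total=15) -> [24 2 12 5]
Step 6: sold=3 (running total=18) -> [27 2 12 4]

Answer: 18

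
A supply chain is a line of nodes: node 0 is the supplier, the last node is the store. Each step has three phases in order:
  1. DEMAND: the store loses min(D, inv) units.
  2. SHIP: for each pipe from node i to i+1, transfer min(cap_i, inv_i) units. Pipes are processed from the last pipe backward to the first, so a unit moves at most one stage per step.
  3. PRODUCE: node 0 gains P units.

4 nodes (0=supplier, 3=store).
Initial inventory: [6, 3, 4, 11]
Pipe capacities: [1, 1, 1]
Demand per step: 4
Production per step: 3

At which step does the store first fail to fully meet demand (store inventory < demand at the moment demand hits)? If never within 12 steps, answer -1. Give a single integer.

Step 1: demand=4,sold=4 ship[2->3]=1 ship[1->2]=1 ship[0->1]=1 prod=3 -> [8 3 4 8]
Step 2: demand=4,sold=4 ship[2->3]=1 ship[1->2]=1 ship[0->1]=1 prod=3 -> [10 3 4 5]
Step 3: demand=4,sold=4 ship[2->3]=1 ship[1->2]=1 ship[0->1]=1 prod=3 -> [12 3 4 2]
Step 4: demand=4,sold=2 ship[2->3]=1 ship[1->2]=1 ship[0->1]=1 prod=3 -> [14 3 4 1]
Step 5: demand=4,sold=1 ship[2->3]=1 ship[1->2]=1 ship[0->1]=1 prod=3 -> [16 3 4 1]
Step 6: demand=4,sold=1 ship[2->3]=1 ship[1->2]=1 ship[0->1]=1 prod=3 -> [18 3 4 1]
Step 7: demand=4,sold=1 ship[2->3]=1 ship[1->2]=1 ship[0->1]=1 prod=3 -> [20 3 4 1]
Step 8: demand=4,sold=1 ship[2->3]=1 ship[1->2]=1 ship[0->1]=1 prod=3 -> [22 3 4 1]
Step 9: demand=4,sold=1 ship[2->3]=1 ship[1->2]=1 ship[0->1]=1 prod=3 -> [24 3 4 1]
Step 10: demand=4,sold=1 ship[2->3]=1 ship[1->2]=1 ship[0->1]=1 prod=3 -> [26 3 4 1]
Step 11: demand=4,sold=1 ship[2->3]=1 ship[1->2]=1 ship[0->1]=1 prod=3 -> [28 3 4 1]
Step 12: demand=4,sold=1 ship[2->3]=1 ship[1->2]=1 ship[0->1]=1 prod=3 -> [30 3 4 1]
First stockout at step 4

4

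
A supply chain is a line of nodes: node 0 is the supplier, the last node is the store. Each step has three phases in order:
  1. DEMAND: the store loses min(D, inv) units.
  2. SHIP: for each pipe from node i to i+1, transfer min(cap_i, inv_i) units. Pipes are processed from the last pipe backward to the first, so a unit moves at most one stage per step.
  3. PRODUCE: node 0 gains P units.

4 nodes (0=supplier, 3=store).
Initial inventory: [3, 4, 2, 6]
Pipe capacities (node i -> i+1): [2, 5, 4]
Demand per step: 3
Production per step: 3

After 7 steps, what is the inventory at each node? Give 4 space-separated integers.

Step 1: demand=3,sold=3 ship[2->3]=2 ship[1->2]=4 ship[0->1]=2 prod=3 -> inv=[4 2 4 5]
Step 2: demand=3,sold=3 ship[2->3]=4 ship[1->2]=2 ship[0->1]=2 prod=3 -> inv=[5 2 2 6]
Step 3: demand=3,sold=3 ship[2->3]=2 ship[1->2]=2 ship[0->1]=2 prod=3 -> inv=[6 2 2 5]
Step 4: demand=3,sold=3 ship[2->3]=2 ship[1->2]=2 ship[0->1]=2 prod=3 -> inv=[7 2 2 4]
Step 5: demand=3,sold=3 ship[2->3]=2 ship[1->2]=2 ship[0->1]=2 prod=3 -> inv=[8 2 2 3]
Step 6: demand=3,sold=3 ship[2->3]=2 ship[1->2]=2 ship[0->1]=2 prod=3 -> inv=[9 2 2 2]
Step 7: demand=3,sold=2 ship[2->3]=2 ship[1->2]=2 ship[0->1]=2 prod=3 -> inv=[10 2 2 2]

10 2 2 2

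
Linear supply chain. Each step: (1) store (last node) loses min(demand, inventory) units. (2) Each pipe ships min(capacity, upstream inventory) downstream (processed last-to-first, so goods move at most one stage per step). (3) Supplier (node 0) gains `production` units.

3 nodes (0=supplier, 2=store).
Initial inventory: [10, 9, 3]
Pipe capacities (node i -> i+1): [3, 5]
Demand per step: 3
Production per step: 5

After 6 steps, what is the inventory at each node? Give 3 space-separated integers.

Step 1: demand=3,sold=3 ship[1->2]=5 ship[0->1]=3 prod=5 -> inv=[12 7 5]
Step 2: demand=3,sold=3 ship[1->2]=5 ship[0->1]=3 prod=5 -> inv=[14 5 7]
Step 3: demand=3,sold=3 ship[1->2]=5 ship[0->1]=3 prod=5 -> inv=[16 3 9]
Step 4: demand=3,sold=3 ship[1->2]=3 ship[0->1]=3 prod=5 -> inv=[18 3 9]
Step 5: demand=3,sold=3 ship[1->2]=3 ship[0->1]=3 prod=5 -> inv=[20 3 9]
Step 6: demand=3,sold=3 ship[1->2]=3 ship[0->1]=3 prod=5 -> inv=[22 3 9]

22 3 9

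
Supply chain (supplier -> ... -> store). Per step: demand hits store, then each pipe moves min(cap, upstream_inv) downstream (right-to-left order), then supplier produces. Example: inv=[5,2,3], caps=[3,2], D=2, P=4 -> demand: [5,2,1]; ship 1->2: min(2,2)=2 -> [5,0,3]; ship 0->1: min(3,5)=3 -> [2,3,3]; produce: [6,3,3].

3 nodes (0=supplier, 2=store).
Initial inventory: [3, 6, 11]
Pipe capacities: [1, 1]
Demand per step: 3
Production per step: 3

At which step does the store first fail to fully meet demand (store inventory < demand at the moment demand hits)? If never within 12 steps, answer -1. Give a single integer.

Step 1: demand=3,sold=3 ship[1->2]=1 ship[0->1]=1 prod=3 -> [5 6 9]
Step 2: demand=3,sold=3 ship[1->2]=1 ship[0->1]=1 prod=3 -> [7 6 7]
Step 3: demand=3,sold=3 ship[1->2]=1 ship[0->1]=1 prod=3 -> [9 6 5]
Step 4: demand=3,sold=3 ship[1->2]=1 ship[0->1]=1 prod=3 -> [11 6 3]
Step 5: demand=3,sold=3 ship[1->2]=1 ship[0->1]=1 prod=3 -> [13 6 1]
Step 6: demand=3,sold=1 ship[1->2]=1 ship[0->1]=1 prod=3 -> [15 6 1]
Step 7: demand=3,sold=1 ship[1->2]=1 ship[0->1]=1 prod=3 -> [17 6 1]
Step 8: demand=3,sold=1 ship[1->2]=1 ship[0->1]=1 prod=3 -> [19 6 1]
Step 9: demand=3,sold=1 ship[1->2]=1 ship[0->1]=1 prod=3 -> [21 6 1]
Step 10: demand=3,sold=1 ship[1->2]=1 ship[0->1]=1 prod=3 -> [23 6 1]
Step 11: demand=3,sold=1 ship[1->2]=1 ship[0->1]=1 prod=3 -> [25 6 1]
Step 12: demand=3,sold=1 ship[1->2]=1 ship[0->1]=1 prod=3 -> [27 6 1]
First stockout at step 6

6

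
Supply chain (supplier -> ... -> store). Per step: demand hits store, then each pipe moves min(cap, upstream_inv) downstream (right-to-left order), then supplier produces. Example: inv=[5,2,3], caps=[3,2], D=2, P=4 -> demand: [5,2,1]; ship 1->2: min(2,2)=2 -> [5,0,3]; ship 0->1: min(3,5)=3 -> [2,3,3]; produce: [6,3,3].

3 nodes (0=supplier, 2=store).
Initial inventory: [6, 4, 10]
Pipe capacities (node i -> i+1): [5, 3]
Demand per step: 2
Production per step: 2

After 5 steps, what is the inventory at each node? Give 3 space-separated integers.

Step 1: demand=2,sold=2 ship[1->2]=3 ship[0->1]=5 prod=2 -> inv=[3 6 11]
Step 2: demand=2,sold=2 ship[1->2]=3 ship[0->1]=3 prod=2 -> inv=[2 6 12]
Step 3: demand=2,sold=2 ship[1->2]=3 ship[0->1]=2 prod=2 -> inv=[2 5 13]
Step 4: demand=2,sold=2 ship[1->2]=3 ship[0->1]=2 prod=2 -> inv=[2 4 14]
Step 5: demand=2,sold=2 ship[1->2]=3 ship[0->1]=2 prod=2 -> inv=[2 3 15]

2 3 15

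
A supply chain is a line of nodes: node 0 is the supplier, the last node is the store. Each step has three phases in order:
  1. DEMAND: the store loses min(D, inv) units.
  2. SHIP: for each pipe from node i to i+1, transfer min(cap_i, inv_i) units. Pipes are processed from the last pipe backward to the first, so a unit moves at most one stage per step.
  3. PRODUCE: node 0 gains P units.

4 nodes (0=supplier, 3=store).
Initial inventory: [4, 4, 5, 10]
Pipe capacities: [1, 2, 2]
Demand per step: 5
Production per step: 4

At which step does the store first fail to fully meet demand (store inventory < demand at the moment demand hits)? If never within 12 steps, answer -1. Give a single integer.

Step 1: demand=5,sold=5 ship[2->3]=2 ship[1->2]=2 ship[0->1]=1 prod=4 -> [7 3 5 7]
Step 2: demand=5,sold=5 ship[2->3]=2 ship[1->2]=2 ship[0->1]=1 prod=4 -> [10 2 5 4]
Step 3: demand=5,sold=4 ship[2->3]=2 ship[1->2]=2 ship[0->1]=1 prod=4 -> [13 1 5 2]
Step 4: demand=5,sold=2 ship[2->3]=2 ship[1->2]=1 ship[0->1]=1 prod=4 -> [16 1 4 2]
Step 5: demand=5,sold=2 ship[2->3]=2 ship[1->2]=1 ship[0->1]=1 prod=4 -> [19 1 3 2]
Step 6: demand=5,sold=2 ship[2->3]=2 ship[1->2]=1 ship[0->1]=1 prod=4 -> [22 1 2 2]
Step 7: demand=5,sold=2 ship[2->3]=2 ship[1->2]=1 ship[0->1]=1 prod=4 -> [25 1 1 2]
Step 8: demand=5,sold=2 ship[2->3]=1 ship[1->2]=1 ship[0->1]=1 prod=4 -> [28 1 1 1]
Step 9: demand=5,sold=1 ship[2->3]=1 ship[1->2]=1 ship[0->1]=1 prod=4 -> [31 1 1 1]
Step 10: demand=5,sold=1 ship[2->3]=1 ship[1->2]=1 ship[0->1]=1 prod=4 -> [34 1 1 1]
Step 11: demand=5,sold=1 ship[2->3]=1 ship[1->2]=1 ship[0->1]=1 prod=4 -> [37 1 1 1]
Step 12: demand=5,sold=1 ship[2->3]=1 ship[1->2]=1 ship[0->1]=1 prod=4 -> [40 1 1 1]
First stockout at step 3

3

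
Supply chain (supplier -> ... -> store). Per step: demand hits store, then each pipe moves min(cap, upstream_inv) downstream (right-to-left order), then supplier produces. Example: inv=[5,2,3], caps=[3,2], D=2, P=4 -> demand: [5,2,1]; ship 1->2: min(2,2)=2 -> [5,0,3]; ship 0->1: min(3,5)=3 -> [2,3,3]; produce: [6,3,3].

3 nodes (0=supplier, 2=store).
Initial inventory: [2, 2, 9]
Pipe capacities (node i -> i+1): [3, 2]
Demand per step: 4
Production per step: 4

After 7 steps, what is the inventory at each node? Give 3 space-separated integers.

Step 1: demand=4,sold=4 ship[1->2]=2 ship[0->1]=2 prod=4 -> inv=[4 2 7]
Step 2: demand=4,sold=4 ship[1->2]=2 ship[0->1]=3 prod=4 -> inv=[5 3 5]
Step 3: demand=4,sold=4 ship[1->2]=2 ship[0->1]=3 prod=4 -> inv=[6 4 3]
Step 4: demand=4,sold=3 ship[1->2]=2 ship[0->1]=3 prod=4 -> inv=[7 5 2]
Step 5: demand=4,sold=2 ship[1->2]=2 ship[0->1]=3 prod=4 -> inv=[8 6 2]
Step 6: demand=4,sold=2 ship[1->2]=2 ship[0->1]=3 prod=4 -> inv=[9 7 2]
Step 7: demand=4,sold=2 ship[1->2]=2 ship[0->1]=3 prod=4 -> inv=[10 8 2]

10 8 2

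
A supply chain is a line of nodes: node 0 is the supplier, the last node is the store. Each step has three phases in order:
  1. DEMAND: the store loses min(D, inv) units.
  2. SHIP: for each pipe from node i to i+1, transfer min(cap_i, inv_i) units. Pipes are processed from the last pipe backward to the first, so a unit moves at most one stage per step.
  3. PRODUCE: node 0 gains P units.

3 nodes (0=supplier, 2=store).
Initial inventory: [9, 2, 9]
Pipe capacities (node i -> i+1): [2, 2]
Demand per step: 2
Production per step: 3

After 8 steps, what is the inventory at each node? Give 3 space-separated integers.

Step 1: demand=2,sold=2 ship[1->2]=2 ship[0->1]=2 prod=3 -> inv=[10 2 9]
Step 2: demand=2,sold=2 ship[1->2]=2 ship[0->1]=2 prod=3 -> inv=[11 2 9]
Step 3: demand=2,sold=2 ship[1->2]=2 ship[0->1]=2 prod=3 -> inv=[12 2 9]
Step 4: demand=2,sold=2 ship[1->2]=2 ship[0->1]=2 prod=3 -> inv=[13 2 9]
Step 5: demand=2,sold=2 ship[1->2]=2 ship[0->1]=2 prod=3 -> inv=[14 2 9]
Step 6: demand=2,sold=2 ship[1->2]=2 ship[0->1]=2 prod=3 -> inv=[15 2 9]
Step 7: demand=2,sold=2 ship[1->2]=2 ship[0->1]=2 prod=3 -> inv=[16 2 9]
Step 8: demand=2,sold=2 ship[1->2]=2 ship[0->1]=2 prod=3 -> inv=[17 2 9]

17 2 9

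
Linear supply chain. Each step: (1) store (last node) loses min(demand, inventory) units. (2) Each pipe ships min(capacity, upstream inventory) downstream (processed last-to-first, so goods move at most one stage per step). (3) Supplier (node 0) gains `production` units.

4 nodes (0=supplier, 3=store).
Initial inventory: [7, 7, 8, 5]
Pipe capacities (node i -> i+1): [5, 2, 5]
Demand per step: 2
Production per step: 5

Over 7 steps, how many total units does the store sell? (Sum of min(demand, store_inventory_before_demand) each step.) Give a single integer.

Answer: 14

Derivation:
Step 1: sold=2 (running total=2) -> [7 10 5 8]
Step 2: sold=2 (running total=4) -> [7 13 2 11]
Step 3: sold=2 (running total=6) -> [7 16 2 11]
Step 4: sold=2 (running total=8) -> [7 19 2 11]
Step 5: sold=2 (running total=10) -> [7 22 2 11]
Step 6: sold=2 (running total=12) -> [7 25 2 11]
Step 7: sold=2 (running total=14) -> [7 28 2 11]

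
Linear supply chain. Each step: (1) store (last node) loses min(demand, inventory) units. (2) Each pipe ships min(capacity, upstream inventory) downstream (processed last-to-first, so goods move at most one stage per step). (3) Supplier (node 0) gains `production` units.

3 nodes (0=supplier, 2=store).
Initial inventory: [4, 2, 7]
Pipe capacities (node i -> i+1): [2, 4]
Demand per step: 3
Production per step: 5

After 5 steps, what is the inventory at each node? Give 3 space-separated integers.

Step 1: demand=3,sold=3 ship[1->2]=2 ship[0->1]=2 prod=5 -> inv=[7 2 6]
Step 2: demand=3,sold=3 ship[1->2]=2 ship[0->1]=2 prod=5 -> inv=[10 2 5]
Step 3: demand=3,sold=3 ship[1->2]=2 ship[0->1]=2 prod=5 -> inv=[13 2 4]
Step 4: demand=3,sold=3 ship[1->2]=2 ship[0->1]=2 prod=5 -> inv=[16 2 3]
Step 5: demand=3,sold=3 ship[1->2]=2 ship[0->1]=2 prod=5 -> inv=[19 2 2]

19 2 2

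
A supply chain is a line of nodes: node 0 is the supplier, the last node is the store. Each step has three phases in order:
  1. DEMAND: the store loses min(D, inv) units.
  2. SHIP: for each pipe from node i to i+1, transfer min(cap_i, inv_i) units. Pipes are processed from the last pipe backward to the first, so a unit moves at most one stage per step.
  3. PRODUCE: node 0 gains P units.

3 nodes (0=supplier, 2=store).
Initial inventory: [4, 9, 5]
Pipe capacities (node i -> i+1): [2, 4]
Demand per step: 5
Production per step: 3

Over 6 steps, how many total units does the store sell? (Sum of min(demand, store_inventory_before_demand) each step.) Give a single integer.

Answer: 22

Derivation:
Step 1: sold=5 (running total=5) -> [5 7 4]
Step 2: sold=4 (running total=9) -> [6 5 4]
Step 3: sold=4 (running total=13) -> [7 3 4]
Step 4: sold=4 (running total=17) -> [8 2 3]
Step 5: sold=3 (running total=20) -> [9 2 2]
Step 6: sold=2 (running total=22) -> [10 2 2]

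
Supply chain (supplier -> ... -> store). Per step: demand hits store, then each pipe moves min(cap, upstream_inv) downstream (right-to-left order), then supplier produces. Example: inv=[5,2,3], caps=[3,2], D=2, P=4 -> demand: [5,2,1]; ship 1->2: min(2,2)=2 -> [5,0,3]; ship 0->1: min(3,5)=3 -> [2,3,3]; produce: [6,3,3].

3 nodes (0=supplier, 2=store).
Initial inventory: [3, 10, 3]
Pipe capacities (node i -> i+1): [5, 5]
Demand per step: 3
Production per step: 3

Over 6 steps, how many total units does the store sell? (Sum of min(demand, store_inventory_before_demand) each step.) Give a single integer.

Answer: 18

Derivation:
Step 1: sold=3 (running total=3) -> [3 8 5]
Step 2: sold=3 (running total=6) -> [3 6 7]
Step 3: sold=3 (running total=9) -> [3 4 9]
Step 4: sold=3 (running total=12) -> [3 3 10]
Step 5: sold=3 (running total=15) -> [3 3 10]
Step 6: sold=3 (running total=18) -> [3 3 10]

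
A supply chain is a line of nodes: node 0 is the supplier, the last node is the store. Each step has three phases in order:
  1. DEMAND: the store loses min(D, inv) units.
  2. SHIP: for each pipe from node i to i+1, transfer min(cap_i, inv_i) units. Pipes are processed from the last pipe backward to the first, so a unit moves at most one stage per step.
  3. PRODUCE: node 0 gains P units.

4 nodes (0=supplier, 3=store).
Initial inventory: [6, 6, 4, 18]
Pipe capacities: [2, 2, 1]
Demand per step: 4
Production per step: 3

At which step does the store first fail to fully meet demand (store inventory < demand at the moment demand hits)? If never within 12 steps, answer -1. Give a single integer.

Step 1: demand=4,sold=4 ship[2->3]=1 ship[1->2]=2 ship[0->1]=2 prod=3 -> [7 6 5 15]
Step 2: demand=4,sold=4 ship[2->3]=1 ship[1->2]=2 ship[0->1]=2 prod=3 -> [8 6 6 12]
Step 3: demand=4,sold=4 ship[2->3]=1 ship[1->2]=2 ship[0->1]=2 prod=3 -> [9 6 7 9]
Step 4: demand=4,sold=4 ship[2->3]=1 ship[1->2]=2 ship[0->1]=2 prod=3 -> [10 6 8 6]
Step 5: demand=4,sold=4 ship[2->3]=1 ship[1->2]=2 ship[0->1]=2 prod=3 -> [11 6 9 3]
Step 6: demand=4,sold=3 ship[2->3]=1 ship[1->2]=2 ship[0->1]=2 prod=3 -> [12 6 10 1]
Step 7: demand=4,sold=1 ship[2->3]=1 ship[1->2]=2 ship[0->1]=2 prod=3 -> [13 6 11 1]
Step 8: demand=4,sold=1 ship[2->3]=1 ship[1->2]=2 ship[0->1]=2 prod=3 -> [14 6 12 1]
Step 9: demand=4,sold=1 ship[2->3]=1 ship[1->2]=2 ship[0->1]=2 prod=3 -> [15 6 13 1]
Step 10: demand=4,sold=1 ship[2->3]=1 ship[1->2]=2 ship[0->1]=2 prod=3 -> [16 6 14 1]
Step 11: demand=4,sold=1 ship[2->3]=1 ship[1->2]=2 ship[0->1]=2 prod=3 -> [17 6 15 1]
Step 12: demand=4,sold=1 ship[2->3]=1 ship[1->2]=2 ship[0->1]=2 prod=3 -> [18 6 16 1]
First stockout at step 6

6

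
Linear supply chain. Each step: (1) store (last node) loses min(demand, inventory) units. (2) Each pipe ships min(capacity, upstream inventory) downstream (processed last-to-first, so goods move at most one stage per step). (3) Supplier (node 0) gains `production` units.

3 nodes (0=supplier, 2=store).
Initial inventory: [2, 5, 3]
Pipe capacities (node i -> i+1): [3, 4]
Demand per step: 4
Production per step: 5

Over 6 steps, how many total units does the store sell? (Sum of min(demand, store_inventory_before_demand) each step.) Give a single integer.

Step 1: sold=3 (running total=3) -> [5 3 4]
Step 2: sold=4 (running total=7) -> [7 3 3]
Step 3: sold=3 (running total=10) -> [9 3 3]
Step 4: sold=3 (running total=13) -> [11 3 3]
Step 5: sold=3 (running total=16) -> [13 3 3]
Step 6: sold=3 (running total=19) -> [15 3 3]

Answer: 19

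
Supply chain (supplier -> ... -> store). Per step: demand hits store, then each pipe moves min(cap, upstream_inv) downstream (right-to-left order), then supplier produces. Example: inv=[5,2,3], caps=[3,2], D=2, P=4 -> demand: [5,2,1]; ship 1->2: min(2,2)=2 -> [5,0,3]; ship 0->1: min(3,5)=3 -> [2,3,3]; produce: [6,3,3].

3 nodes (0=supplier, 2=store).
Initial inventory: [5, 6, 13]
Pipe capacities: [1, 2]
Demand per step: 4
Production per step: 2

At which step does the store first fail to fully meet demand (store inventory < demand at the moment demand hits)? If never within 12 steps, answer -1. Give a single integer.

Step 1: demand=4,sold=4 ship[1->2]=2 ship[0->1]=1 prod=2 -> [6 5 11]
Step 2: demand=4,sold=4 ship[1->2]=2 ship[0->1]=1 prod=2 -> [7 4 9]
Step 3: demand=4,sold=4 ship[1->2]=2 ship[0->1]=1 prod=2 -> [8 3 7]
Step 4: demand=4,sold=4 ship[1->2]=2 ship[0->1]=1 prod=2 -> [9 2 5]
Step 5: demand=4,sold=4 ship[1->2]=2 ship[0->1]=1 prod=2 -> [10 1 3]
Step 6: demand=4,sold=3 ship[1->2]=1 ship[0->1]=1 prod=2 -> [11 1 1]
Step 7: demand=4,sold=1 ship[1->2]=1 ship[0->1]=1 prod=2 -> [12 1 1]
Step 8: demand=4,sold=1 ship[1->2]=1 ship[0->1]=1 prod=2 -> [13 1 1]
Step 9: demand=4,sold=1 ship[1->2]=1 ship[0->1]=1 prod=2 -> [14 1 1]
Step 10: demand=4,sold=1 ship[1->2]=1 ship[0->1]=1 prod=2 -> [15 1 1]
Step 11: demand=4,sold=1 ship[1->2]=1 ship[0->1]=1 prod=2 -> [16 1 1]
Step 12: demand=4,sold=1 ship[1->2]=1 ship[0->1]=1 prod=2 -> [17 1 1]
First stockout at step 6

6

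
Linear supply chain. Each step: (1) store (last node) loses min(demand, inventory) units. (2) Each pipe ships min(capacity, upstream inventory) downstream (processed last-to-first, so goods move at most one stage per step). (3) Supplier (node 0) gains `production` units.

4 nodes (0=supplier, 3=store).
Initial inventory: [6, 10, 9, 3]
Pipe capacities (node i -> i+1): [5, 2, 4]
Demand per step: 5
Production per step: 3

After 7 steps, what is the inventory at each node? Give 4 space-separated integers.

Step 1: demand=5,sold=3 ship[2->3]=4 ship[1->2]=2 ship[0->1]=5 prod=3 -> inv=[4 13 7 4]
Step 2: demand=5,sold=4 ship[2->3]=4 ship[1->2]=2 ship[0->1]=4 prod=3 -> inv=[3 15 5 4]
Step 3: demand=5,sold=4 ship[2->3]=4 ship[1->2]=2 ship[0->1]=3 prod=3 -> inv=[3 16 3 4]
Step 4: demand=5,sold=4 ship[2->3]=3 ship[1->2]=2 ship[0->1]=3 prod=3 -> inv=[3 17 2 3]
Step 5: demand=5,sold=3 ship[2->3]=2 ship[1->2]=2 ship[0->1]=3 prod=3 -> inv=[3 18 2 2]
Step 6: demand=5,sold=2 ship[2->3]=2 ship[1->2]=2 ship[0->1]=3 prod=3 -> inv=[3 19 2 2]
Step 7: demand=5,sold=2 ship[2->3]=2 ship[1->2]=2 ship[0->1]=3 prod=3 -> inv=[3 20 2 2]

3 20 2 2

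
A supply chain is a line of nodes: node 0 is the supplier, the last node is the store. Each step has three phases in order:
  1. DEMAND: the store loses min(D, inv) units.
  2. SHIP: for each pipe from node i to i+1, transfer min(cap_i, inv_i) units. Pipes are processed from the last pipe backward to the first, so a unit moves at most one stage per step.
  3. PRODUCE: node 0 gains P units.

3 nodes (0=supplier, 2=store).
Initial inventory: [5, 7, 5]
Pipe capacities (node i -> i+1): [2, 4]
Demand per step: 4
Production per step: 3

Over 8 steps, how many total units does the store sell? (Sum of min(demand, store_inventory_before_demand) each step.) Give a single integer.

Answer: 24

Derivation:
Step 1: sold=4 (running total=4) -> [6 5 5]
Step 2: sold=4 (running total=8) -> [7 3 5]
Step 3: sold=4 (running total=12) -> [8 2 4]
Step 4: sold=4 (running total=16) -> [9 2 2]
Step 5: sold=2 (running total=18) -> [10 2 2]
Step 6: sold=2 (running total=20) -> [11 2 2]
Step 7: sold=2 (running total=22) -> [12 2 2]
Step 8: sold=2 (running total=24) -> [13 2 2]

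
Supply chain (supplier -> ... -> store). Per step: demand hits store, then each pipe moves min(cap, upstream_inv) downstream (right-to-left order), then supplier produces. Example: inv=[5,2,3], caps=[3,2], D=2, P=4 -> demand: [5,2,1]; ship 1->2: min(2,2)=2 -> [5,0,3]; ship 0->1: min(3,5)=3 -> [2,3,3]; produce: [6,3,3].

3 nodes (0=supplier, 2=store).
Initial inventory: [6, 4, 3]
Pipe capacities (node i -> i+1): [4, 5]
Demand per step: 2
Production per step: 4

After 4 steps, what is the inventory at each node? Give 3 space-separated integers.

Step 1: demand=2,sold=2 ship[1->2]=4 ship[0->1]=4 prod=4 -> inv=[6 4 5]
Step 2: demand=2,sold=2 ship[1->2]=4 ship[0->1]=4 prod=4 -> inv=[6 4 7]
Step 3: demand=2,sold=2 ship[1->2]=4 ship[0->1]=4 prod=4 -> inv=[6 4 9]
Step 4: demand=2,sold=2 ship[1->2]=4 ship[0->1]=4 prod=4 -> inv=[6 4 11]

6 4 11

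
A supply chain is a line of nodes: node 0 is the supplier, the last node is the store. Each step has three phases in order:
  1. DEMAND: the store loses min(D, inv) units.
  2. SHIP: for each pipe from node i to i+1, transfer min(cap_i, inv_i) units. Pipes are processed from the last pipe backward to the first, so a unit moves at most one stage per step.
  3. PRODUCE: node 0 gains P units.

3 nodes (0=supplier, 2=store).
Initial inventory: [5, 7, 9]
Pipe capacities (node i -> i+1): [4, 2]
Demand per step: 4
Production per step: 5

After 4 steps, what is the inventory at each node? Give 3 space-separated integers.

Step 1: demand=4,sold=4 ship[1->2]=2 ship[0->1]=4 prod=5 -> inv=[6 9 7]
Step 2: demand=4,sold=4 ship[1->2]=2 ship[0->1]=4 prod=5 -> inv=[7 11 5]
Step 3: demand=4,sold=4 ship[1->2]=2 ship[0->1]=4 prod=5 -> inv=[8 13 3]
Step 4: demand=4,sold=3 ship[1->2]=2 ship[0->1]=4 prod=5 -> inv=[9 15 2]

9 15 2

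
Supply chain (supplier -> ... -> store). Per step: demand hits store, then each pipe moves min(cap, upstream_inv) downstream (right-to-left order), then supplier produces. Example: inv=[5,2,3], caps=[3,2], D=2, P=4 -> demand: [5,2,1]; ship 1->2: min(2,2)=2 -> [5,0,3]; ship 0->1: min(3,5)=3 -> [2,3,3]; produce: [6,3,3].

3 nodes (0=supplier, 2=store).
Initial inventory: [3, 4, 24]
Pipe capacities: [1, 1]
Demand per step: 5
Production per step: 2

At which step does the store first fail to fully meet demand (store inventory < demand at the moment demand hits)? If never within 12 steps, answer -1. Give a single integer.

Step 1: demand=5,sold=5 ship[1->2]=1 ship[0->1]=1 prod=2 -> [4 4 20]
Step 2: demand=5,sold=5 ship[1->2]=1 ship[0->1]=1 prod=2 -> [5 4 16]
Step 3: demand=5,sold=5 ship[1->2]=1 ship[0->1]=1 prod=2 -> [6 4 12]
Step 4: demand=5,sold=5 ship[1->2]=1 ship[0->1]=1 prod=2 -> [7 4 8]
Step 5: demand=5,sold=5 ship[1->2]=1 ship[0->1]=1 prod=2 -> [8 4 4]
Step 6: demand=5,sold=4 ship[1->2]=1 ship[0->1]=1 prod=2 -> [9 4 1]
Step 7: demand=5,sold=1 ship[1->2]=1 ship[0->1]=1 prod=2 -> [10 4 1]
Step 8: demand=5,sold=1 ship[1->2]=1 ship[0->1]=1 prod=2 -> [11 4 1]
Step 9: demand=5,sold=1 ship[1->2]=1 ship[0->1]=1 prod=2 -> [12 4 1]
Step 10: demand=5,sold=1 ship[1->2]=1 ship[0->1]=1 prod=2 -> [13 4 1]
Step 11: demand=5,sold=1 ship[1->2]=1 ship[0->1]=1 prod=2 -> [14 4 1]
Step 12: demand=5,sold=1 ship[1->2]=1 ship[0->1]=1 prod=2 -> [15 4 1]
First stockout at step 6

6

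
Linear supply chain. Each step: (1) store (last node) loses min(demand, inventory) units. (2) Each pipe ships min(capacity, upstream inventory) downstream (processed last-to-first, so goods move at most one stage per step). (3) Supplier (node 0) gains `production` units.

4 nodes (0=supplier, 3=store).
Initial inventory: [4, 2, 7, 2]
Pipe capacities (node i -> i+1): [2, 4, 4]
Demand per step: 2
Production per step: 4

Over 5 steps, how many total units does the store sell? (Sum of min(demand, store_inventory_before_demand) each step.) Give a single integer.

Answer: 10

Derivation:
Step 1: sold=2 (running total=2) -> [6 2 5 4]
Step 2: sold=2 (running total=4) -> [8 2 3 6]
Step 3: sold=2 (running total=6) -> [10 2 2 7]
Step 4: sold=2 (running total=8) -> [12 2 2 7]
Step 5: sold=2 (running total=10) -> [14 2 2 7]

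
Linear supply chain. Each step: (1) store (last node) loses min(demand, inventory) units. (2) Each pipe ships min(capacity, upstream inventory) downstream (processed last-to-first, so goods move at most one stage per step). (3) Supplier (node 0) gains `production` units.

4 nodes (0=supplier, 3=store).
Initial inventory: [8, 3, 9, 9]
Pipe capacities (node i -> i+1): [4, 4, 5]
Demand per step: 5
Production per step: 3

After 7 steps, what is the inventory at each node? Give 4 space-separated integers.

Step 1: demand=5,sold=5 ship[2->3]=5 ship[1->2]=3 ship[0->1]=4 prod=3 -> inv=[7 4 7 9]
Step 2: demand=5,sold=5 ship[2->3]=5 ship[1->2]=4 ship[0->1]=4 prod=3 -> inv=[6 4 6 9]
Step 3: demand=5,sold=5 ship[2->3]=5 ship[1->2]=4 ship[0->1]=4 prod=3 -> inv=[5 4 5 9]
Step 4: demand=5,sold=5 ship[2->3]=5 ship[1->2]=4 ship[0->1]=4 prod=3 -> inv=[4 4 4 9]
Step 5: demand=5,sold=5 ship[2->3]=4 ship[1->2]=4 ship[0->1]=4 prod=3 -> inv=[3 4 4 8]
Step 6: demand=5,sold=5 ship[2->3]=4 ship[1->2]=4 ship[0->1]=3 prod=3 -> inv=[3 3 4 7]
Step 7: demand=5,sold=5 ship[2->3]=4 ship[1->2]=3 ship[0->1]=3 prod=3 -> inv=[3 3 3 6]

3 3 3 6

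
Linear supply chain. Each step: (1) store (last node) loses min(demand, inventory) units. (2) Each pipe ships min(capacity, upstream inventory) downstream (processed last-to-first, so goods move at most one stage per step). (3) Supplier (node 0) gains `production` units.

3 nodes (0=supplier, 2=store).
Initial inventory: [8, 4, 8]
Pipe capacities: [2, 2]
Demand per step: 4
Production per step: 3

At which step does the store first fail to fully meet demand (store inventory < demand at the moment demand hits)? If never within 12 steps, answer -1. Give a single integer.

Step 1: demand=4,sold=4 ship[1->2]=2 ship[0->1]=2 prod=3 -> [9 4 6]
Step 2: demand=4,sold=4 ship[1->2]=2 ship[0->1]=2 prod=3 -> [10 4 4]
Step 3: demand=4,sold=4 ship[1->2]=2 ship[0->1]=2 prod=3 -> [11 4 2]
Step 4: demand=4,sold=2 ship[1->2]=2 ship[0->1]=2 prod=3 -> [12 4 2]
Step 5: demand=4,sold=2 ship[1->2]=2 ship[0->1]=2 prod=3 -> [13 4 2]
Step 6: demand=4,sold=2 ship[1->2]=2 ship[0->1]=2 prod=3 -> [14 4 2]
Step 7: demand=4,sold=2 ship[1->2]=2 ship[0->1]=2 prod=3 -> [15 4 2]
Step 8: demand=4,sold=2 ship[1->2]=2 ship[0->1]=2 prod=3 -> [16 4 2]
Step 9: demand=4,sold=2 ship[1->2]=2 ship[0->1]=2 prod=3 -> [17 4 2]
Step 10: demand=4,sold=2 ship[1->2]=2 ship[0->1]=2 prod=3 -> [18 4 2]
Step 11: demand=4,sold=2 ship[1->2]=2 ship[0->1]=2 prod=3 -> [19 4 2]
Step 12: demand=4,sold=2 ship[1->2]=2 ship[0->1]=2 prod=3 -> [20 4 2]
First stockout at step 4

4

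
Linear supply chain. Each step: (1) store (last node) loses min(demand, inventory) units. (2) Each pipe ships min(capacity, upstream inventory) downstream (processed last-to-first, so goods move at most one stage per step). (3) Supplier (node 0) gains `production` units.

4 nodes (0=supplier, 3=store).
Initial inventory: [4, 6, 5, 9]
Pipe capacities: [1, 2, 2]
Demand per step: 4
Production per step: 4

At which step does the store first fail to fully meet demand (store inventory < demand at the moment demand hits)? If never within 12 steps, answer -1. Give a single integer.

Step 1: demand=4,sold=4 ship[2->3]=2 ship[1->2]=2 ship[0->1]=1 prod=4 -> [7 5 5 7]
Step 2: demand=4,sold=4 ship[2->3]=2 ship[1->2]=2 ship[0->1]=1 prod=4 -> [10 4 5 5]
Step 3: demand=4,sold=4 ship[2->3]=2 ship[1->2]=2 ship[0->1]=1 prod=4 -> [13 3 5 3]
Step 4: demand=4,sold=3 ship[2->3]=2 ship[1->2]=2 ship[0->1]=1 prod=4 -> [16 2 5 2]
Step 5: demand=4,sold=2 ship[2->3]=2 ship[1->2]=2 ship[0->1]=1 prod=4 -> [19 1 5 2]
Step 6: demand=4,sold=2 ship[2->3]=2 ship[1->2]=1 ship[0->1]=1 prod=4 -> [22 1 4 2]
Step 7: demand=4,sold=2 ship[2->3]=2 ship[1->2]=1 ship[0->1]=1 prod=4 -> [25 1 3 2]
Step 8: demand=4,sold=2 ship[2->3]=2 ship[1->2]=1 ship[0->1]=1 prod=4 -> [28 1 2 2]
Step 9: demand=4,sold=2 ship[2->3]=2 ship[1->2]=1 ship[0->1]=1 prod=4 -> [31 1 1 2]
Step 10: demand=4,sold=2 ship[2->3]=1 ship[1->2]=1 ship[0->1]=1 prod=4 -> [34 1 1 1]
Step 11: demand=4,sold=1 ship[2->3]=1 ship[1->2]=1 ship[0->1]=1 prod=4 -> [37 1 1 1]
Step 12: demand=4,sold=1 ship[2->3]=1 ship[1->2]=1 ship[0->1]=1 prod=4 -> [40 1 1 1]
First stockout at step 4

4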